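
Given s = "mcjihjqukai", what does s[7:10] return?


Input string: 'mcjihjqukai'
Operation: slice [7:10]
Extract characters: s[7]='u', s[8]='k', s[9]='a'
Result: uka


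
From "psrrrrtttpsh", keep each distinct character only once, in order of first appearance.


Input: 'psrrrrtttpsh'
Operation: keep first occurrence of each character
Scan: s[0]='p' new -> keep; s[1]='s' new -> keep; s[2]='r' new -> keep; s[3]='r' seen -> skip; s[4]='r' seen -> skip; s[5]='r' seen -> skip; s[6]='t' new -> keep; s[7]='t' seen -> skip; s[8]='t' seen -> skip; s[9]='p' seen -> skip; s[10]='s' seen -> skip; s[11]='h' new -> keep
Result: psrth


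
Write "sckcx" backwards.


Input string: 'sckcx'
Operation: reverse character order
Original order: 's' -> 'c' -> 'k' -> 'c' -> 'x'
Reversed order: 'x' -> 'c' -> 'k' -> 'c' -> 's'
Result: xckcs


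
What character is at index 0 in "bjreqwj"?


Input string: 'bjreqwj'
Operation: get character at index 0
Index mapping: s[0]='b'
Result: 'b'


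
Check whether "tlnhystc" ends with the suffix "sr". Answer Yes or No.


Input string: 'tlnhystc'
Suffix to check: 'sr'
Last 2 characters of input: 'tc'
Match: False
Result: No


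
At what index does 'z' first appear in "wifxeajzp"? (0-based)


Input string: 'wifxeajzp'
Target: 'z'
Scanning left to right: s[0]='w', s[1]='i', s[2]='f', s[3]='x', s[4]='e', s[5]='a', s[6]='j', s[7]='z'
First match at index: 7


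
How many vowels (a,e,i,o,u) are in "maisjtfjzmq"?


Input string: 'maisjtfjzmq'
Operation: count vowels (a, e, i, o, u)
Scan: s[0]='m', s[1]='a' (vowel), s[2]='i' (vowel), s[3]='s', s[4]='j', s[5]='t', s[6]='f', s[7]='j', s[8]='z', s[9]='m', s[10]='q'
Vowels found: 2
Result: 2


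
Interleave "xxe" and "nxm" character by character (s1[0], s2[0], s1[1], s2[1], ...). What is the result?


String 1: 'xxe'
String 2: 'nxm'
Operation: alternate characters
Pairs: 'x'+'n', 'x'+'x', 'e'+'m'
Result: xnxxem


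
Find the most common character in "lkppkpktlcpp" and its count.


Input: 'lkppkpktlcpp'
Operation: tally each character
Counts: 'c':1, 'k':3, 'l':2, 'p':5, 't':1
Maximum: 'p' appears 5 times


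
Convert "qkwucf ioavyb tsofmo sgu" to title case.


Input string: 'qkwucf ioavyb tsofmo sgu'
Operation: capitalize first letter of each word
Word transformations: 'qkwucf'->'Qkwucf', 'ioavyb'->'Ioavyb', 'tsofmo'->'Tsofmo', 'sgu'->'Sgu'
Result: Qkwucf Ioavyb Tsofmo Sgu


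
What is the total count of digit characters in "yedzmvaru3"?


Input string: 'yedzmvaru3'
Operation: count digit characters (0-9)
Scan: 'y', 'e', 'd', 'z', 'm', 'v', 'a', 'r', 'u', '3'(digit)
Digits found: 1
Result: 1


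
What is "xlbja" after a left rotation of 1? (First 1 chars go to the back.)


Input: 'xlbja', shift = 1
Operation: split at index 1 and swap parts
Front part s[0:1] = 'x'
Back part s[1:] = 'lbja'
Rotated = back + front = 'lbja' + 'x'
Result: lbjax


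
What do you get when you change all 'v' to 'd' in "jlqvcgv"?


Input string: 'jlqvcgv'
Operation: replace 'v' with 'd'
Positions of 'v': 3, 6
After replacement: jlqdcgd


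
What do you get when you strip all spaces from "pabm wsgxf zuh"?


Input string: 'pabm wsgxf zuh'
Operation: remove all spaces
Words: 'pabm', 'wsgxf', 'zuh'
Join without spaces: pabmwsgxfzuh


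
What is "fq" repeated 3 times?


Input string: 'fq'
Operation: repeat 3 times
Concatenation: 'fq' + 'fq' + 'fq'
Result: fqfqfq


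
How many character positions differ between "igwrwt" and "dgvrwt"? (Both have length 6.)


String 1: 'igwrwt'
String 2: 'dgvrwt'
Compare each position: pos 0: 'i'!='d', pos 1: 'g'=='g', pos 2: 'w'!='v', pos 3: 'r'=='r', pos 4: 'w'=='w', pos 5: 't'=='t'
Differing positions: 2
Hamming distance: 2


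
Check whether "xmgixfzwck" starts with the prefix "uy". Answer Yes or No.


Input string: 'xmgixfzwck'
Prefix to check: 'uy'
First 2 characters of input: 'xm'
Match: False
Result: No


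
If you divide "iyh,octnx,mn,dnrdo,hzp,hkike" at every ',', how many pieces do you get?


Input string: 'iyh,octnx,mn,dnrdo,hzp,hkike'
Delimiter: ','
Split result: 'iyh', 'octnx', 'mn', 'dnrdo', 'hzp', 'hkike'
Number of parts: 6


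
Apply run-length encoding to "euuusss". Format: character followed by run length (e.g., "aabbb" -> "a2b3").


Input: 'euuusss'
Operation: identify consecutive runs
Runs: 'e' -> e1, 'uuu' -> u3, 'sss' -> s3
Encoded: e1u3s3


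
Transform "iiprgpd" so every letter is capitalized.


Input string: 'iiprgpd'
Operation: convert each letter to uppercase
Mapping: 'i'->'I', 'i'->'I', 'p'->'P', 'r'->'R', 'g'->'G', 'p'->'P', 'd'->'D'
Result: IIPRGPD


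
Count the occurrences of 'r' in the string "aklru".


Input string: 'aklru'
Target character: 'r'
Scan each position: s[3]='r'
Matches found at indices: 3
Total: 1


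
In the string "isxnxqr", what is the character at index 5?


Input string: 'isxnxqr'
Operation: get character at index 5
Index mapping: s[0]='i', s[1]='s', s[2]='x', s[3]='n', s[4]='x', s[5]='q'
Result: 'q'


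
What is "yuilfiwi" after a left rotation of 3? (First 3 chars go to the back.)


Input: 'yuilfiwi', shift = 3
Operation: split at index 3 and swap parts
Front part s[0:3] = 'yui'
Back part s[3:] = 'lfiwi'
Rotated = back + front = 'lfiwi' + 'yui'
Result: lfiwiyui


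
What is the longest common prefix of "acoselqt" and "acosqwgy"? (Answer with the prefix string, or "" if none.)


String 1: 'acoselqt'
String 2: 'acosqwgy'
Compare position by position:
pos 0: 'a' vs 'a' match
pos 1: 'c' vs 'c' match
pos 2: 'o' vs 'o' match
pos 3: 's' vs 's' match
pos 4: 'e' vs 'q' differ -> stop
Longest common prefix: "acos" (length 4)


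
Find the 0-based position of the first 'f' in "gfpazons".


Input string: 'gfpazons'
Target: 'f'
Scanning left to right: s[0]='g', s[1]='f'
First match at index: 1


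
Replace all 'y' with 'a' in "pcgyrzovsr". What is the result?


Input string: 'pcgyrzovsr'
Operation: replace 'y' with 'a'
Positions of 'y': 3
After replacement: pcgarzovsr


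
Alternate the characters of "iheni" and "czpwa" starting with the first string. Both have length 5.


String 1: 'iheni'
String 2: 'czpwa'
Operation: alternate characters
Pairs: 'i'+'c', 'h'+'z', 'e'+'p', 'n'+'w', 'i'+'a'
Result: ichzepnwia


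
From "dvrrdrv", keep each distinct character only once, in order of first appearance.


Input: 'dvrrdrv'
Operation: keep first occurrence of each character
Scan: s[0]='d' new -> keep; s[1]='v' new -> keep; s[2]='r' new -> keep; s[3]='r' seen -> skip; s[4]='d' seen -> skip; s[5]='r' seen -> skip; s[6]='v' seen -> skip
Result: dvr


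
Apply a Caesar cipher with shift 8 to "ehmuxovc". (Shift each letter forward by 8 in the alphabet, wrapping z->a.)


Input: 'ehmuxovc', shift = 8
Operation: for each letter, (position + 8) mod 26
Mapping: 'e'(4+8=12)->'m', 'h'(7+8=15)->'p', 'm'(12+8=20)->'u', 'u'(20+8=28, 28 mod 26=2)->'c', 'x'(23+8=31, 31 mod 26=5)->'f', 'o'(14+8=22)->'w', 'v'(21+8=29, 29 mod 26=3)->'d', 'c'(2+8=10)->'k'
Result: mpucfwdk


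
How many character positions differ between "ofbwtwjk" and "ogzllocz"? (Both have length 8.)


String 1: 'ofbwtwjk'
String 2: 'ogzllocz'
Compare each position: pos 0: 'o'=='o', pos 1: 'f'!='g', pos 2: 'b'!='z', pos 3: 'w'!='l', pos 4: 't'!='l', pos 5: 'w'!='o', pos 6: 'j'!='c', pos 7: 'k'!='z'
Differing positions: 7
Hamming distance: 7


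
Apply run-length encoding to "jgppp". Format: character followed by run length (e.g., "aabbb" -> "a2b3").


Input: 'jgppp'
Operation: identify consecutive runs
Runs: 'j' -> j1, 'g' -> g1, 'ppp' -> p3
Encoded: j1g1p3


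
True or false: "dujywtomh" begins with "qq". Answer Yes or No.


Input string: 'dujywtomh'
Prefix to check: 'qq'
First 2 characters of input: 'du'
Match: False
Result: No


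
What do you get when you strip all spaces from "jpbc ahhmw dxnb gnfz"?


Input string: 'jpbc ahhmw dxnb gnfz'
Operation: remove all spaces
Words: 'jpbc', 'ahhmw', 'dxnb', 'gnfz'
Join without spaces: jpbcahhmwdxnbgnfz


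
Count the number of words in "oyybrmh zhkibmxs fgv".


Input string: 'oyybrmh zhkibmxs fgv'
Operation: split by spaces
Words found: 'oyybrmh', 'zhkibmxs', 'fgv'
Word count: 3


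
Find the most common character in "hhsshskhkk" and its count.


Input: 'hhsshskhkk'
Operation: tally each character
Counts: 'h':4, 'k':3, 's':3
Maximum: 'h' appears 4 times


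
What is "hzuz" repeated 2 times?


Input string: 'hzuz'
Operation: repeat 2 times
Concatenation: 'hzuz' + 'hzuz'
Result: hzuzhzuz


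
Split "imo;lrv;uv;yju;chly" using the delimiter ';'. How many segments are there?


Input string: 'imo;lrv;uv;yju;chly'
Delimiter: ';'
Split result: 'imo', 'lrv', 'uv', 'yju', 'chly'
Number of parts: 5


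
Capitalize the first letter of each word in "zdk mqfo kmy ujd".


Input string: 'zdk mqfo kmy ujd'
Operation: capitalize first letter of each word
Word transformations: 'zdk'->'Zdk', 'mqfo'->'Mqfo', 'kmy'->'Kmy', 'ujd'->'Ujd'
Result: Zdk Mqfo Kmy Ujd


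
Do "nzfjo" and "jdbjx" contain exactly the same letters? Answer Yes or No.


String 1: 'nzfjo' -> sorted: 'fjnoz'
String 2: 'jdbjx' -> sorted: 'bdjjx'
Compare sorted forms: 'fjnoz' != 'bdjjx'
Anagram: No


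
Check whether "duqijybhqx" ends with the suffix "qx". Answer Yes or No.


Input string: 'duqijybhqx'
Suffix to check: 'qx'
Last 2 characters of input: 'qx'
Match: True
Result: Yes


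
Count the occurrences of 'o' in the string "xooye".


Input string: 'xooye'
Target character: 'o'
Scan each position: s[1]='o', s[2]='o'
Matches found at indices: 1, 2
Total: 2


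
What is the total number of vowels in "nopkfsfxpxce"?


Input string: 'nopkfsfxpxce'
Operation: count vowels (a, e, i, o, u)
Scan: s[0]='n', s[1]='o' (vowel), s[2]='p', s[3]='k', s[4]='f', s[5]='s', s[6]='f', s[7]='x', s[8]='p', s[9]='x', s[10]='c', s[11]='e' (vowel)
Vowels found: 2
Result: 2


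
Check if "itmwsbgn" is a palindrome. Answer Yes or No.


Input string: 'itmwsbgn'
Reversed: 'ngbswmti'
Compare pairs: s[0]='i' vs s[7]='n' (mismatch), s[1]='t' vs s[6]='g' (mismatch), s[2]='m' vs s[5]='b' (mismatch), s[3]='w' vs s[4]='s' (mismatch)
Palindrome: No


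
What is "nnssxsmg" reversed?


Input string: 'nnssxsmg'
Operation: reverse character order
Original order: 'n' -> 'n' -> 's' -> 's' -> 'x' -> 's' -> 'm' -> 'g'
Reversed order: 'g' -> 'm' -> 's' -> 'x' -> 's' -> 's' -> 'n' -> 'n'
Result: gmsxssnn


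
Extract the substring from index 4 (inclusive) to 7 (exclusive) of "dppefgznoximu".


Input string: 'dppefgznoximu'
Operation: slice [4:7]
Extract characters: s[4]='f', s[5]='g', s[6]='z'
Result: fgz


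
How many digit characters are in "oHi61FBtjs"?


Input string: 'oHi61FBtjs'
Operation: count digit characters (0-9)
Scan: 'o', 'H', 'i', '6'(digit), '1'(digit), 'F', 'B', 't', 'j', 's'
Digits found: 2
Result: 2


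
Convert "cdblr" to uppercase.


Input string: 'cdblr'
Operation: convert each letter to uppercase
Mapping: 'c'->'C', 'd'->'D', 'b'->'B', 'l'->'L', 'r'->'R'
Result: CDBLR


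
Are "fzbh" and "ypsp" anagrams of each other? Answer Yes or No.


String 1: 'fzbh' -> sorted: 'bfhz'
String 2: 'ypsp' -> sorted: 'ppsy'
Compare sorted forms: 'bfhz' != 'ppsy'
Anagram: No


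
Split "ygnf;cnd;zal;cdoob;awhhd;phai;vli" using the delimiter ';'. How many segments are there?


Input string: 'ygnf;cnd;zal;cdoob;awhhd;phai;vli'
Delimiter: ';'
Split result: 'ygnf', 'cnd', 'zal', 'cdoob', 'awhhd', 'phai', 'vli'
Number of parts: 7


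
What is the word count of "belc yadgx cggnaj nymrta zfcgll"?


Input string: 'belc yadgx cggnaj nymrta zfcgll'
Operation: split by spaces
Words found: 'belc', 'yadgx', 'cggnaj', 'nymrta', 'zfcgll'
Word count: 5


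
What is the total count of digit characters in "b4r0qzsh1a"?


Input string: 'b4r0qzsh1a'
Operation: count digit characters (0-9)
Scan: 'b', '4'(digit), 'r', '0'(digit), 'q', 'z', 's', 'h', '1'(digit), 'a'
Digits found: 3
Result: 3


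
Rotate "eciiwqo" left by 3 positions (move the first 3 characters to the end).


Input: 'eciiwqo', shift = 3
Operation: split at index 3 and swap parts
Front part s[0:3] = 'eci'
Back part s[3:] = 'iwqo'
Rotated = back + front = 'iwqo' + 'eci'
Result: iwqoeci


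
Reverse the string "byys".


Input string: 'byys'
Operation: reverse character order
Original order: 'b' -> 'y' -> 'y' -> 's'
Reversed order: 's' -> 'y' -> 'y' -> 'b'
Result: syyb


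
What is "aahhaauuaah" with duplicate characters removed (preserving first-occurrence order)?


Input: 'aahhaauuaah'
Operation: keep first occurrence of each character
Scan: s[0]='a' new -> keep; s[1]='a' seen -> skip; s[2]='h' new -> keep; s[3]='h' seen -> skip; s[4]='a' seen -> skip; s[5]='a' seen -> skip; s[6]='u' new -> keep; s[7]='u' seen -> skip; s[8]='a' seen -> skip; s[9]='a' seen -> skip; s[10]='h' seen -> skip
Result: ahu


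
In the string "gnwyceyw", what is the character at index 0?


Input string: 'gnwyceyw'
Operation: get character at index 0
Index mapping: s[0]='g'
Result: 'g'


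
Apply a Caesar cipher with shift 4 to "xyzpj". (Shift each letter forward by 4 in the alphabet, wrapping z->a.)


Input: 'xyzpj', shift = 4
Operation: for each letter, (position + 4) mod 26
Mapping: 'x'(23+4=27, 27 mod 26=1)->'b', 'y'(24+4=28, 28 mod 26=2)->'c', 'z'(25+4=29, 29 mod 26=3)->'d', 'p'(15+4=19)->'t', 'j'(9+4=13)->'n'
Result: bcdtn


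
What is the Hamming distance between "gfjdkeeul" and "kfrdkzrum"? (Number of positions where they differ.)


String 1: 'gfjdkeeul'
String 2: 'kfrdkzrum'
Compare each position: pos 0: 'g'!='k', pos 1: 'f'=='f', pos 2: 'j'!='r', pos 3: 'd'=='d', pos 4: 'k'=='k', pos 5: 'e'!='z', pos 6: 'e'!='r', pos 7: 'u'=='u', pos 8: 'l'!='m'
Differing positions: 5
Hamming distance: 5


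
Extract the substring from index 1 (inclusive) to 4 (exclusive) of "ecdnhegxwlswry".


Input string: 'ecdnhegxwlswry'
Operation: slice [1:4]
Extract characters: s[1]='c', s[2]='d', s[3]='n'
Result: cdn


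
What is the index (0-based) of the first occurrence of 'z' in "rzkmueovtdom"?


Input string: 'rzkmueovtdom'
Target: 'z'
Scanning left to right: s[0]='r', s[1]='z'
First match at index: 1


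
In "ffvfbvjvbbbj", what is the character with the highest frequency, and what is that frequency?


Input: 'ffvfbvjvbbbj'
Operation: tally each character
Counts: 'b':4, 'f':3, 'j':2, 'v':3
Maximum: 'b' appears 4 times


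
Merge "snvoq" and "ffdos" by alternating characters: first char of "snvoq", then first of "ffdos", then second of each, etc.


String 1: 'snvoq'
String 2: 'ffdos'
Operation: alternate characters
Pairs: 's'+'f', 'n'+'f', 'v'+'d', 'o'+'o', 'q'+'s'
Result: sfnfvdooqs


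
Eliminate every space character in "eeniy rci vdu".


Input string: 'eeniy rci vdu'
Operation: remove all spaces
Words: 'eeniy', 'rci', 'vdu'
Join without spaces: eeniyrcivdu


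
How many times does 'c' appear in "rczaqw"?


Input string: 'rczaqw'
Target character: 'c'
Scan each position: s[1]='c'
Matches found at indices: 1
Total: 1


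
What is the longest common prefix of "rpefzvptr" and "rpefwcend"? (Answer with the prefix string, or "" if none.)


String 1: 'rpefzvptr'
String 2: 'rpefwcend'
Compare position by position:
pos 0: 'r' vs 'r' match
pos 1: 'p' vs 'p' match
pos 2: 'e' vs 'e' match
pos 3: 'f' vs 'f' match
pos 4: 'z' vs 'w' differ -> stop
Longest common prefix: "rpef" (length 4)


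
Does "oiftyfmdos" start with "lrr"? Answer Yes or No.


Input string: 'oiftyfmdos'
Prefix to check: 'lrr'
First 3 characters of input: 'oif'
Match: False
Result: No


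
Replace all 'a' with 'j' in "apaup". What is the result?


Input string: 'apaup'
Operation: replace 'a' with 'j'
Positions of 'a': 0, 2
After replacement: jpjup


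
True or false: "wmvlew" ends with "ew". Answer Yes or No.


Input string: 'wmvlew'
Suffix to check: 'ew'
Last 2 characters of input: 'ew'
Match: True
Result: Yes


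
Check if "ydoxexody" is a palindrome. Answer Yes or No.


Input string: 'ydoxexody'
Reversed: 'ydoxexody'
Compare pairs: s[0]='y' vs s[8]='y' (match), s[1]='d' vs s[7]='d' (match), s[2]='o' vs s[6]='o' (match), s[3]='x' vs s[5]='x' (match)
Palindrome: Yes


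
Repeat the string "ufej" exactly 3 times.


Input string: 'ufej'
Operation: repeat 3 times
Concatenation: 'ufej' + 'ufej' + 'ufej'
Result: ufejufejufej


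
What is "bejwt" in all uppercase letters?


Input string: 'bejwt'
Operation: convert each letter to uppercase
Mapping: 'b'->'B', 'e'->'E', 'j'->'J', 'w'->'W', 't'->'T'
Result: BEJWT


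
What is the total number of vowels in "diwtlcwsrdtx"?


Input string: 'diwtlcwsrdtx'
Operation: count vowels (a, e, i, o, u)
Scan: s[0]='d', s[1]='i' (vowel), s[2]='w', s[3]='t', s[4]='l', s[5]='c', s[6]='w', s[7]='s', s[8]='r', s[9]='d', s[10]='t', s[11]='x'
Vowels found: 1
Result: 1


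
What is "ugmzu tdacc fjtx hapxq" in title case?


Input string: 'ugmzu tdacc fjtx hapxq'
Operation: capitalize first letter of each word
Word transformations: 'ugmzu'->'Ugmzu', 'tdacc'->'Tdacc', 'fjtx'->'Fjtx', 'hapxq'->'Hapxq'
Result: Ugmzu Tdacc Fjtx Hapxq


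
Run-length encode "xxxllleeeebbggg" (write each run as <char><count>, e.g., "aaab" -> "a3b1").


Input: 'xxxllleeeebbggg'
Operation: identify consecutive runs
Runs: 'xxx' -> x3, 'lll' -> l3, 'eeee' -> e4, 'bb' -> b2, 'ggg' -> g3
Encoded: x3l3e4b2g3


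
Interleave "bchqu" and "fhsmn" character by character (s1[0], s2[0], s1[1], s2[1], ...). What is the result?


String 1: 'bchqu'
String 2: 'fhsmn'
Operation: alternate characters
Pairs: 'b'+'f', 'c'+'h', 'h'+'s', 'q'+'m', 'u'+'n'
Result: bfchhsqmun


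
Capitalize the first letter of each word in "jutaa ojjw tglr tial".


Input string: 'jutaa ojjw tglr tial'
Operation: capitalize first letter of each word
Word transformations: 'jutaa'->'Jutaa', 'ojjw'->'Ojjw', 'tglr'->'Tglr', 'tial'->'Tial'
Result: Jutaa Ojjw Tglr Tial


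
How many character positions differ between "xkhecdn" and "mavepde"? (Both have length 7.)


String 1: 'xkhecdn'
String 2: 'mavepde'
Compare each position: pos 0: 'x'!='m', pos 1: 'k'!='a', pos 2: 'h'!='v', pos 3: 'e'=='e', pos 4: 'c'!='p', pos 5: 'd'=='d', pos 6: 'n'!='e'
Differing positions: 5
Hamming distance: 5


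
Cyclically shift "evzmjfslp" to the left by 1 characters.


Input: 'evzmjfslp', shift = 1
Operation: split at index 1 and swap parts
Front part s[0:1] = 'e'
Back part s[1:] = 'vzmjfslp'
Rotated = back + front = 'vzmjfslp' + 'e'
Result: vzmjfslpe


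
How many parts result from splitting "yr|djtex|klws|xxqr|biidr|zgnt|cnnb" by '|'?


Input string: 'yr|djtex|klws|xxqr|biidr|zgnt|cnnb'
Delimiter: '|'
Split result: 'yr', 'djtex', 'klws', 'xxqr', 'biidr', 'zgnt', 'cnnb'
Number of parts: 7


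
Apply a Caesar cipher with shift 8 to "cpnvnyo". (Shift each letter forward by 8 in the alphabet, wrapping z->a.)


Input: 'cpnvnyo', shift = 8
Operation: for each letter, (position + 8) mod 26
Mapping: 'c'(2+8=10)->'k', 'p'(15+8=23)->'x', 'n'(13+8=21)->'v', 'v'(21+8=29, 29 mod 26=3)->'d', 'n'(13+8=21)->'v', 'y'(24+8=32, 32 mod 26=6)->'g', 'o'(14+8=22)->'w'
Result: kxvdvgw


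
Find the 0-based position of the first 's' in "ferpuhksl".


Input string: 'ferpuhksl'
Target: 's'
Scanning left to right: s[0]='f', s[1]='e', s[2]='r', s[3]='p', s[4]='u', s[5]='h', s[6]='k', s[7]='s'
First match at index: 7


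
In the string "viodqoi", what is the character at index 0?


Input string: 'viodqoi'
Operation: get character at index 0
Index mapping: s[0]='v'
Result: 'v'


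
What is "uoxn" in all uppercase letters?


Input string: 'uoxn'
Operation: convert each letter to uppercase
Mapping: 'u'->'U', 'o'->'O', 'x'->'X', 'n'->'N'
Result: UOXN


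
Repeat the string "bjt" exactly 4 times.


Input string: 'bjt'
Operation: repeat 4 times
Concatenation: 'bjt' + 'bjt' + 'bjt' + 'bjt'
Result: bjtbjtbjtbjt


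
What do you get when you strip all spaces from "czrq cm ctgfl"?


Input string: 'czrq cm ctgfl'
Operation: remove all spaces
Words: 'czrq', 'cm', 'ctgfl'
Join without spaces: czrqcmctgfl


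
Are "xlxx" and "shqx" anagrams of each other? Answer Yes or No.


String 1: 'xlxx' -> sorted: 'lxxx'
String 2: 'shqx' -> sorted: 'hqsx'
Compare sorted forms: 'lxxx' != 'hqsx'
Anagram: No


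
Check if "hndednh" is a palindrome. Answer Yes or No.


Input string: 'hndednh'
Reversed: 'hndednh'
Compare pairs: s[0]='h' vs s[6]='h' (match), s[1]='n' vs s[5]='n' (match), s[2]='d' vs s[4]='d' (match)
Palindrome: Yes


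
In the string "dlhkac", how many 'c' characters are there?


Input string: 'dlhkac'
Target character: 'c'
Scan each position: s[5]='c'
Matches found at indices: 5
Total: 1


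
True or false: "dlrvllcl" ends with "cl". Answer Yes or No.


Input string: 'dlrvllcl'
Suffix to check: 'cl'
Last 2 characters of input: 'cl'
Match: True
Result: Yes


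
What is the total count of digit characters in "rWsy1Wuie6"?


Input string: 'rWsy1Wuie6'
Operation: count digit characters (0-9)
Scan: 'r', 'W', 's', 'y', '1'(digit), 'W', 'u', 'i', 'e', '6'(digit)
Digits found: 2
Result: 2


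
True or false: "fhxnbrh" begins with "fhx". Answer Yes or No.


Input string: 'fhxnbrh'
Prefix to check: 'fhx'
First 3 characters of input: 'fhx'
Match: True
Result: Yes


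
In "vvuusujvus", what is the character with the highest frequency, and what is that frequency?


Input: 'vvuusujvus'
Operation: tally each character
Counts: 'j':1, 's':2, 'u':4, 'v':3
Maximum: 'u' appears 4 times


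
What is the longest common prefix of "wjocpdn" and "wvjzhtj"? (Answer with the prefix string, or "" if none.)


String 1: 'wjocpdn'
String 2: 'wvjzhtj'
Compare position by position:
pos 0: 'w' vs 'w' match
pos 1: 'j' vs 'v' differ -> stop
Longest common prefix: "w" (length 1)


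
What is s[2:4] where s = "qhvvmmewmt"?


Input string: 'qhvvmmewmt'
Operation: slice [2:4]
Extract characters: s[2]='v', s[3]='v'
Result: vv


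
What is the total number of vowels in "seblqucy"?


Input string: 'seblqucy'
Operation: count vowels (a, e, i, o, u)
Scan: s[0]='s', s[1]='e' (vowel), s[2]='b', s[3]='l', s[4]='q', s[5]='u' (vowel), s[6]='c', s[7]='y'
Vowels found: 2
Result: 2


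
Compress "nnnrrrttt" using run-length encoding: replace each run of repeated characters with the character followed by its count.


Input: 'nnnrrrttt'
Operation: identify consecutive runs
Runs: 'nnn' -> n3, 'rrr' -> r3, 'ttt' -> t3
Encoded: n3r3t3


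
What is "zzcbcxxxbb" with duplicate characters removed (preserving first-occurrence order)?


Input: 'zzcbcxxxbb'
Operation: keep first occurrence of each character
Scan: s[0]='z' new -> keep; s[1]='z' seen -> skip; s[2]='c' new -> keep; s[3]='b' new -> keep; s[4]='c' seen -> skip; s[5]='x' new -> keep; s[6]='x' seen -> skip; s[7]='x' seen -> skip; s[8]='b' seen -> skip; s[9]='b' seen -> skip
Result: zcbx


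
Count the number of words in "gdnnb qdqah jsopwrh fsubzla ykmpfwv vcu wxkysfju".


Input string: 'gdnnb qdqah jsopwrh fsubzla ykmpfwv vcu wxkysfju'
Operation: split by spaces
Words found: 'gdnnb', 'qdqah', 'jsopwrh', 'fsubzla', 'ykmpfwv', 'vcu', 'wxkysfju'
Word count: 7


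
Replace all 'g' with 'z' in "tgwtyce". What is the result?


Input string: 'tgwtyce'
Operation: replace 'g' with 'z'
Positions of 'g': 1
After replacement: tzwtyce


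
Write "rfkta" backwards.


Input string: 'rfkta'
Operation: reverse character order
Original order: 'r' -> 'f' -> 'k' -> 't' -> 'a'
Reversed order: 'a' -> 't' -> 'k' -> 'f' -> 'r'
Result: atkfr


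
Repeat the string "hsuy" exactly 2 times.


Input string: 'hsuy'
Operation: repeat 2 times
Concatenation: 'hsuy' + 'hsuy'
Result: hsuyhsuy


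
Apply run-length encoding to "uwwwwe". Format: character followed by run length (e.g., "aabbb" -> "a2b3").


Input: 'uwwwwe'
Operation: identify consecutive runs
Runs: 'u' -> u1, 'wwww' -> w4, 'e' -> e1
Encoded: u1w4e1


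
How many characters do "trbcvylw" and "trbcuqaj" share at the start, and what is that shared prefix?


String 1: 'trbcvylw'
String 2: 'trbcuqaj'
Compare position by position:
pos 0: 't' vs 't' match
pos 1: 'r' vs 'r' match
pos 2: 'b' vs 'b' match
pos 3: 'c' vs 'c' match
pos 4: 'v' vs 'u' differ -> stop
Longest common prefix: "trbc" (length 4)


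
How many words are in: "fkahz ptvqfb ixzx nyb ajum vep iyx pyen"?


Input string: 'fkahz ptvqfb ixzx nyb ajum vep iyx pyen'
Operation: split by spaces
Words found: 'fkahz', 'ptvqfb', 'ixzx', 'nyb', 'ajum', 'vep', 'iyx', 'pyen'
Word count: 8


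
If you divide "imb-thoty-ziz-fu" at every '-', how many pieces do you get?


Input string: 'imb-thoty-ziz-fu'
Delimiter: '-'
Split result: 'imb', 'thoty', 'ziz', 'fu'
Number of parts: 4


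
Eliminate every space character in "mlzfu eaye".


Input string: 'mlzfu eaye'
Operation: remove all spaces
Words: 'mlzfu', 'eaye'
Join without spaces: mlzfueaye


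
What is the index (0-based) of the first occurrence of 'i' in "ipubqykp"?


Input string: 'ipubqykp'
Target: 'i'
Scanning left to right: s[0]='i'
First match at index: 0


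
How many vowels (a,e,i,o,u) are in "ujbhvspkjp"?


Input string: 'ujbhvspkjp'
Operation: count vowels (a, e, i, o, u)
Scan: s[0]='u' (vowel), s[1]='j', s[2]='b', s[3]='h', s[4]='v', s[5]='s', s[6]='p', s[7]='k', s[8]='j', s[9]='p'
Vowels found: 1
Result: 1


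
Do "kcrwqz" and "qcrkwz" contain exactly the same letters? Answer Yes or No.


String 1: 'kcrwqz' -> sorted: 'ckqrwz'
String 2: 'qcrkwz' -> sorted: 'ckqrwz'
Compare sorted forms: 'ckqrwz' == 'ckqrwz'
Anagram: Yes


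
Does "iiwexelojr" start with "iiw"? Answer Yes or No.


Input string: 'iiwexelojr'
Prefix to check: 'iiw'
First 3 characters of input: 'iiw'
Match: True
Result: Yes


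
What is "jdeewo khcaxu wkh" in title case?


Input string: 'jdeewo khcaxu wkh'
Operation: capitalize first letter of each word
Word transformations: 'jdeewo'->'Jdeewo', 'khcaxu'->'Khcaxu', 'wkh'->'Wkh'
Result: Jdeewo Khcaxu Wkh


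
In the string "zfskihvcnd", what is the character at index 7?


Input string: 'zfskihvcnd'
Operation: get character at index 7
Index mapping: s[0]='z', s[1]='f', s[2]='s', s[3]='k', s[4]='i', s[5]='h', s[6]='v', s[7]='c'
Result: 'c'


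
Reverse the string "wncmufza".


Input string: 'wncmufza'
Operation: reverse character order
Original order: 'w' -> 'n' -> 'c' -> 'm' -> 'u' -> 'f' -> 'z' -> 'a'
Reversed order: 'a' -> 'z' -> 'f' -> 'u' -> 'm' -> 'c' -> 'n' -> 'w'
Result: azfumcnw


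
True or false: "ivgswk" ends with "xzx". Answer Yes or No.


Input string: 'ivgswk'
Suffix to check: 'xzx'
Last 3 characters of input: 'swk'
Match: False
Result: No


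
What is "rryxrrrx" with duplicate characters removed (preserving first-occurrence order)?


Input: 'rryxrrrx'
Operation: keep first occurrence of each character
Scan: s[0]='r' new -> keep; s[1]='r' seen -> skip; s[2]='y' new -> keep; s[3]='x' new -> keep; s[4]='r' seen -> skip; s[5]='r' seen -> skip; s[6]='r' seen -> skip; s[7]='x' seen -> skip
Result: ryx


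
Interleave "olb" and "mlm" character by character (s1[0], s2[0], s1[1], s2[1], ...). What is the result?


String 1: 'olb'
String 2: 'mlm'
Operation: alternate characters
Pairs: 'o'+'m', 'l'+'l', 'b'+'m'
Result: omllbm


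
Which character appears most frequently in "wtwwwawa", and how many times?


Input: 'wtwwwawa'
Operation: tally each character
Counts: 'a':2, 't':1, 'w':5
Maximum: 'w' appears 5 times


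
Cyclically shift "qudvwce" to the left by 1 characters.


Input: 'qudvwce', shift = 1
Operation: split at index 1 and swap parts
Front part s[0:1] = 'q'
Back part s[1:] = 'udvwce'
Rotated = back + front = 'udvwce' + 'q'
Result: udvwceq


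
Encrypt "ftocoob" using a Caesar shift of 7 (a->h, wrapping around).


Input: 'ftocoob', shift = 7
Operation: for each letter, (position + 7) mod 26
Mapping: 'f'(5+7=12)->'m', 't'(19+7=26, 26 mod 26=0)->'a', 'o'(14+7=21)->'v', 'c'(2+7=9)->'j', 'o'(14+7=21)->'v', 'o'(14+7=21)->'v', 'b'(1+7=8)->'i'
Result: mavjvvi


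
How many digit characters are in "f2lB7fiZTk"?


Input string: 'f2lB7fiZTk'
Operation: count digit characters (0-9)
Scan: 'f', '2'(digit), 'l', 'B', '7'(digit), 'f', 'i', 'Z', 'T', 'k'
Digits found: 2
Result: 2


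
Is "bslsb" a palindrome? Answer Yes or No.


Input string: 'bslsb'
Reversed: 'bslsb'
Compare pairs: s[0]='b' vs s[4]='b' (match), s[1]='s' vs s[3]='s' (match)
Palindrome: Yes


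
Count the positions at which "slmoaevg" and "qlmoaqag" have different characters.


String 1: 'slmoaevg'
String 2: 'qlmoaqag'
Compare each position: pos 0: 's'!='q', pos 1: 'l'=='l', pos 2: 'm'=='m', pos 3: 'o'=='o', pos 4: 'a'=='a', pos 5: 'e'!='q', pos 6: 'v'!='a', pos 7: 'g'=='g'
Differing positions: 3
Hamming distance: 3


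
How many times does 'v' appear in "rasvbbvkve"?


Input string: 'rasvbbvkve'
Target character: 'v'
Scan each position: s[3]='v', s[6]='v', s[8]='v'
Matches found at indices: 3, 6, 8
Total: 3


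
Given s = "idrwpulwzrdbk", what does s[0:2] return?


Input string: 'idrwpulwzrdbk'
Operation: slice [0:2]
Extract characters: s[0]='i', s[1]='d'
Result: id


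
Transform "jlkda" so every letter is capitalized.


Input string: 'jlkda'
Operation: convert each letter to uppercase
Mapping: 'j'->'J', 'l'->'L', 'k'->'K', 'd'->'D', 'a'->'A'
Result: JLKDA


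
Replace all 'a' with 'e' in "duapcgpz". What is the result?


Input string: 'duapcgpz'
Operation: replace 'a' with 'e'
Positions of 'a': 2
After replacement: duepcgpz


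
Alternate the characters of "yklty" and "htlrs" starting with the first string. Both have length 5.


String 1: 'yklty'
String 2: 'htlrs'
Operation: alternate characters
Pairs: 'y'+'h', 'k'+'t', 'l'+'l', 't'+'r', 'y'+'s'
Result: yhktlltrys


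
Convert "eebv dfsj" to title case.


Input string: 'eebv dfsj'
Operation: capitalize first letter of each word
Word transformations: 'eebv'->'Eebv', 'dfsj'->'Dfsj'
Result: Eebv Dfsj


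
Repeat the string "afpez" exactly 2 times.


Input string: 'afpez'
Operation: repeat 2 times
Concatenation: 'afpez' + 'afpez'
Result: afpezafpez


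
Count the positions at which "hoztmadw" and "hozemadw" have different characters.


String 1: 'hoztmadw'
String 2: 'hozemadw'
Compare each position: pos 0: 'h'=='h', pos 1: 'o'=='o', pos 2: 'z'=='z', pos 3: 't'!='e', pos 4: 'm'=='m', pos 5: 'a'=='a', pos 6: 'd'=='d', pos 7: 'w'=='w'
Differing positions: 1
Hamming distance: 1


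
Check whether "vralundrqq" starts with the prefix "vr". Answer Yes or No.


Input string: 'vralundrqq'
Prefix to check: 'vr'
First 2 characters of input: 'vr'
Match: True
Result: Yes


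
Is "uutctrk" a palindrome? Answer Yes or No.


Input string: 'uutctrk'
Reversed: 'krtctuu'
Compare pairs: s[0]='u' vs s[6]='k' (mismatch), s[1]='u' vs s[5]='r' (mismatch), s[2]='t' vs s[4]='t' (match)
Palindrome: No


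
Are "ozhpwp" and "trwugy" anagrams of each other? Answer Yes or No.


String 1: 'ozhpwp' -> sorted: 'hoppwz'
String 2: 'trwugy' -> sorted: 'grtuwy'
Compare sorted forms: 'hoppwz' != 'grtuwy'
Anagram: No


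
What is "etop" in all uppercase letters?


Input string: 'etop'
Operation: convert each letter to uppercase
Mapping: 'e'->'E', 't'->'T', 'o'->'O', 'p'->'P'
Result: ETOP


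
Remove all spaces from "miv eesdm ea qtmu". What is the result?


Input string: 'miv eesdm ea qtmu'
Operation: remove all spaces
Words: 'miv', 'eesdm', 'ea', 'qtmu'
Join without spaces: miveesdmeaqtmu


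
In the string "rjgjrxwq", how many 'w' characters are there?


Input string: 'rjgjrxwq'
Target character: 'w'
Scan each position: s[6]='w'
Matches found at indices: 6
Total: 1


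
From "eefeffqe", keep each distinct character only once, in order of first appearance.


Input: 'eefeffqe'
Operation: keep first occurrence of each character
Scan: s[0]='e' new -> keep; s[1]='e' seen -> skip; s[2]='f' new -> keep; s[3]='e' seen -> skip; s[4]='f' seen -> skip; s[5]='f' seen -> skip; s[6]='q' new -> keep; s[7]='e' seen -> skip
Result: efq


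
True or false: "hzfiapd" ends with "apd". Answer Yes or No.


Input string: 'hzfiapd'
Suffix to check: 'apd'
Last 3 characters of input: 'apd'
Match: True
Result: Yes


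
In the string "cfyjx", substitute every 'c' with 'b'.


Input string: 'cfyjx'
Operation: replace 'c' with 'b'
Positions of 'c': 0
After replacement: bfyjx


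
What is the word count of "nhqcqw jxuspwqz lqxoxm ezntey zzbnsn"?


Input string: 'nhqcqw jxuspwqz lqxoxm ezntey zzbnsn'
Operation: split by spaces
Words found: 'nhqcqw', 'jxuspwqz', 'lqxoxm', 'ezntey', 'zzbnsn'
Word count: 5


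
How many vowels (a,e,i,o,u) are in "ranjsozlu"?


Input string: 'ranjsozlu'
Operation: count vowels (a, e, i, o, u)
Scan: s[0]='r', s[1]='a' (vowel), s[2]='n', s[3]='j', s[4]='s', s[5]='o' (vowel), s[6]='z', s[7]='l', s[8]='u' (vowel)
Vowels found: 3
Result: 3


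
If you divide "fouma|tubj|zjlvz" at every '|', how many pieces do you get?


Input string: 'fouma|tubj|zjlvz'
Delimiter: '|'
Split result: 'fouma', 'tubj', 'zjlvz'
Number of parts: 3


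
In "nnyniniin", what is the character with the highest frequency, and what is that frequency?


Input: 'nnyniniin'
Operation: tally each character
Counts: 'i':3, 'n':5, 'y':1
Maximum: 'n' appears 5 times


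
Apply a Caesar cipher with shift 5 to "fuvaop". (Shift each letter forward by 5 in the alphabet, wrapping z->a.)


Input: 'fuvaop', shift = 5
Operation: for each letter, (position + 5) mod 26
Mapping: 'f'(5+5=10)->'k', 'u'(20+5=25)->'z', 'v'(21+5=26, 26 mod 26=0)->'a', 'a'(0+5=5)->'f', 'o'(14+5=19)->'t', 'p'(15+5=20)->'u'
Result: kzaftu


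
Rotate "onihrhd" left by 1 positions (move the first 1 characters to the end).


Input: 'onihrhd', shift = 1
Operation: split at index 1 and swap parts
Front part s[0:1] = 'o'
Back part s[1:] = 'nihrhd'
Rotated = back + front = 'nihrhd' + 'o'
Result: nihrhdo


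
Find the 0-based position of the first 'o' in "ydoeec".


Input string: 'ydoeec'
Target: 'o'
Scanning left to right: s[0]='y', s[1]='d', s[2]='o'
First match at index: 2


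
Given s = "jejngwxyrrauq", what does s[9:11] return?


Input string: 'jejngwxyrrauq'
Operation: slice [9:11]
Extract characters: s[9]='r', s[10]='a'
Result: ra


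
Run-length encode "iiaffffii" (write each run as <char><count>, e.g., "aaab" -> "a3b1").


Input: 'iiaffffii'
Operation: identify consecutive runs
Runs: 'ii' -> i2, 'a' -> a1, 'ffff' -> f4, 'ii' -> i2
Encoded: i2a1f4i2


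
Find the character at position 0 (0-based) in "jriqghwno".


Input string: 'jriqghwno'
Operation: get character at index 0
Index mapping: s[0]='j'
Result: 'j'


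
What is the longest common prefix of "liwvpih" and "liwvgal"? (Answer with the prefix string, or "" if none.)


String 1: 'liwvpih'
String 2: 'liwvgal'
Compare position by position:
pos 0: 'l' vs 'l' match
pos 1: 'i' vs 'i' match
pos 2: 'w' vs 'w' match
pos 3: 'v' vs 'v' match
pos 4: 'p' vs 'g' differ -> stop
Longest common prefix: "liwv" (length 4)


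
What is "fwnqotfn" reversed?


Input string: 'fwnqotfn'
Operation: reverse character order
Original order: 'f' -> 'w' -> 'n' -> 'q' -> 'o' -> 't' -> 'f' -> 'n'
Reversed order: 'n' -> 'f' -> 't' -> 'o' -> 'q' -> 'n' -> 'w' -> 'f'
Result: nftoqnwf


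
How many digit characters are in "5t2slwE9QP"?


Input string: '5t2slwE9QP'
Operation: count digit characters (0-9)
Scan: '5'(digit), 't', '2'(digit), 's', 'l', 'w', 'E', '9'(digit), 'Q', 'P'
Digits found: 3
Result: 3


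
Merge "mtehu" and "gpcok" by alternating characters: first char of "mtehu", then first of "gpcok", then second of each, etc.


String 1: 'mtehu'
String 2: 'gpcok'
Operation: alternate characters
Pairs: 'm'+'g', 't'+'p', 'e'+'c', 'h'+'o', 'u'+'k'
Result: mgtpechouk


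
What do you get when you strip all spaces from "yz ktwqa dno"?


Input string: 'yz ktwqa dno'
Operation: remove all spaces
Words: 'yz', 'ktwqa', 'dno'
Join without spaces: yzktwqadno


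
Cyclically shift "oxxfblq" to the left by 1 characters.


Input: 'oxxfblq', shift = 1
Operation: split at index 1 and swap parts
Front part s[0:1] = 'o'
Back part s[1:] = 'xxfblq'
Rotated = back + front = 'xxfblq' + 'o'
Result: xxfblqo


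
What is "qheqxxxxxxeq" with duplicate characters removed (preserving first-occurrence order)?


Input: 'qheqxxxxxxeq'
Operation: keep first occurrence of each character
Scan: s[0]='q' new -> keep; s[1]='h' new -> keep; s[2]='e' new -> keep; s[3]='q' seen -> skip; s[4]='x' new -> keep; s[5]='x' seen -> skip; s[6]='x' seen -> skip; s[7]='x' seen -> skip; s[8]='x' seen -> skip; s[9]='x' seen -> skip; s[10]='e' seen -> skip; s[11]='q' seen -> skip
Result: qhex


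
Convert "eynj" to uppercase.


Input string: 'eynj'
Operation: convert each letter to uppercase
Mapping: 'e'->'E', 'y'->'Y', 'n'->'N', 'j'->'J'
Result: EYNJ


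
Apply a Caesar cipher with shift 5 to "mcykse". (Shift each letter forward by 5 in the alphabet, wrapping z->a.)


Input: 'mcykse', shift = 5
Operation: for each letter, (position + 5) mod 26
Mapping: 'm'(12+5=17)->'r', 'c'(2+5=7)->'h', 'y'(24+5=29, 29 mod 26=3)->'d', 'k'(10+5=15)->'p', 's'(18+5=23)->'x', 'e'(4+5=9)->'j'
Result: rhdpxj


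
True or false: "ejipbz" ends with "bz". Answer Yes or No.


Input string: 'ejipbz'
Suffix to check: 'bz'
Last 2 characters of input: 'bz'
Match: True
Result: Yes


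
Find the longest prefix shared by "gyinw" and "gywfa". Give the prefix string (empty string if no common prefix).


String 1: 'gyinw'
String 2: 'gywfa'
Compare position by position:
pos 0: 'g' vs 'g' match
pos 1: 'y' vs 'y' match
pos 2: 'i' vs 'w' differ -> stop
Longest common prefix: "gy" (length 2)


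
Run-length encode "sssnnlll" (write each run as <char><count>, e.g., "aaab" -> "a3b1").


Input: 'sssnnlll'
Operation: identify consecutive runs
Runs: 'sss' -> s3, 'nn' -> n2, 'lll' -> l3
Encoded: s3n2l3


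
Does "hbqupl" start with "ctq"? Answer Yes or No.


Input string: 'hbqupl'
Prefix to check: 'ctq'
First 3 characters of input: 'hbq'
Match: False
Result: No


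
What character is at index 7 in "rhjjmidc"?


Input string: 'rhjjmidc'
Operation: get character at index 7
Index mapping: s[0]='r', s[1]='h', s[2]='j', s[3]='j', s[4]='m', s[5]='i', s[6]='d', s[7]='c'
Result: 'c'


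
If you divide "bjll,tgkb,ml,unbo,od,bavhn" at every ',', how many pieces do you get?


Input string: 'bjll,tgkb,ml,unbo,od,bavhn'
Delimiter: ','
Split result: 'bjll', 'tgkb', 'ml', 'unbo', 'od', 'bavhn'
Number of parts: 6


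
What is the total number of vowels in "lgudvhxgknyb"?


Input string: 'lgudvhxgknyb'
Operation: count vowels (a, e, i, o, u)
Scan: s[0]='l', s[1]='g', s[2]='u' (vowel), s[3]='d', s[4]='v', s[5]='h', s[6]='x', s[7]='g', s[8]='k', s[9]='n', s[10]='y', s[11]='b'
Vowels found: 1
Result: 1


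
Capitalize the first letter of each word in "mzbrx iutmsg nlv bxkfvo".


Input string: 'mzbrx iutmsg nlv bxkfvo'
Operation: capitalize first letter of each word
Word transformations: 'mzbrx'->'Mzbrx', 'iutmsg'->'Iutmsg', 'nlv'->'Nlv', 'bxkfvo'->'Bxkfvo'
Result: Mzbrx Iutmsg Nlv Bxkfvo


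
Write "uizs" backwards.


Input string: 'uizs'
Operation: reverse character order
Original order: 'u' -> 'i' -> 'z' -> 's'
Reversed order: 's' -> 'z' -> 'i' -> 'u'
Result: sziu


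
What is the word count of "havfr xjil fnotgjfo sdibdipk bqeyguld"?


Input string: 'havfr xjil fnotgjfo sdibdipk bqeyguld'
Operation: split by spaces
Words found: 'havfr', 'xjil', 'fnotgjfo', 'sdibdipk', 'bqeyguld'
Word count: 5


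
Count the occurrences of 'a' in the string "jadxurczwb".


Input string: 'jadxurczwb'
Target character: 'a'
Scan each position: s[1]='a'
Matches found at indices: 1
Total: 1
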